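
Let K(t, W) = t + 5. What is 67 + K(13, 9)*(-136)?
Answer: -2381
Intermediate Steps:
K(t, W) = 5 + t
67 + K(13, 9)*(-136) = 67 + (5 + 13)*(-136) = 67 + 18*(-136) = 67 - 2448 = -2381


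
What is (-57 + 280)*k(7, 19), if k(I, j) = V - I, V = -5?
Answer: -2676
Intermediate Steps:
k(I, j) = -5 - I
(-57 + 280)*k(7, 19) = (-57 + 280)*(-5 - 1*7) = 223*(-5 - 7) = 223*(-12) = -2676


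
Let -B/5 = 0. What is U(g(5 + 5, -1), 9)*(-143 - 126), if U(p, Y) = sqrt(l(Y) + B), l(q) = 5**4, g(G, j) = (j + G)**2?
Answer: -6725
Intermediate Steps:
g(G, j) = (G + j)**2
B = 0 (B = -5*0 = 0)
l(q) = 625
U(p, Y) = 25 (U(p, Y) = sqrt(625 + 0) = sqrt(625) = 25)
U(g(5 + 5, -1), 9)*(-143 - 126) = 25*(-143 - 126) = 25*(-269) = -6725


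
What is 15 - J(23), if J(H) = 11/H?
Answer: 334/23 ≈ 14.522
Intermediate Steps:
15 - J(23) = 15 - 11/23 = 334/23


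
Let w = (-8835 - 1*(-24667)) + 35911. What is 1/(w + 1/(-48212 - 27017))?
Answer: 75229/3892574146 ≈ 1.9326e-5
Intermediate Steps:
w = 51743 (w = (-8835 + 24667) + 35911 = 15832 + 35911 = 51743)
1/(w + 1/(-48212 - 27017)) = 1/(51743 + 1/(-48212 - 27017)) = 1/(51743 + 1/(-75229)) = 1/(51743 - 1/75229) = 1/(3892574146/75229) = 75229/3892574146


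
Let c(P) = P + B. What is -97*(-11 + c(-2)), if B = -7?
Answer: 1940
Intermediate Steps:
c(P) = -7 + P (c(P) = P - 7 = -7 + P)
-97*(-11 + c(-2)) = -97*(-11 + (-7 - 2)) = -97*(-11 - 9) = -97*(-20) = 1940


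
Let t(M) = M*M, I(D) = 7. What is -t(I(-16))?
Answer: -49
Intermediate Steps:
t(M) = M**2
-t(I(-16)) = -1*7**2 = -1*49 = -49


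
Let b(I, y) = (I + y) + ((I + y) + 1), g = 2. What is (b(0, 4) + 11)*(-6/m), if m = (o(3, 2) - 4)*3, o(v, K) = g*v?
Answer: -20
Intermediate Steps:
o(v, K) = 2*v
m = 6 (m = (2*3 - 4)*3 = (6 - 4)*3 = 2*3 = 6)
b(I, y) = 1 + 2*I + 2*y (b(I, y) = (I + y) + (1 + I + y) = 1 + 2*I + 2*y)
(b(0, 4) + 11)*(-6/m) = ((1 + 2*0 + 2*4) + 11)*(-6/6) = ((1 + 0 + 8) + 11)*(-6*⅙) = (9 + 11)*(-1) = 20*(-1) = -20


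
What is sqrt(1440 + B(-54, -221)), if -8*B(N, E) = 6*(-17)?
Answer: sqrt(5811)/2 ≈ 38.115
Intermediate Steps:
B(N, E) = 51/4 (B(N, E) = -3*(-17)/4 = -1/8*(-102) = 51/4)
sqrt(1440 + B(-54, -221)) = sqrt(1440 + 51/4) = sqrt(5811/4) = sqrt(5811)/2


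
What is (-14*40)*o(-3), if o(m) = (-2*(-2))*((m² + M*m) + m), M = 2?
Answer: 0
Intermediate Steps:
o(m) = 4*m² + 12*m (o(m) = (-2*(-2))*((m² + 2*m) + m) = 4*(m² + 3*m) = 4*m² + 12*m)
(-14*40)*o(-3) = (-14*40)*(4*(-3)*(3 - 3)) = -2240*(-3)*0 = -560*0 = 0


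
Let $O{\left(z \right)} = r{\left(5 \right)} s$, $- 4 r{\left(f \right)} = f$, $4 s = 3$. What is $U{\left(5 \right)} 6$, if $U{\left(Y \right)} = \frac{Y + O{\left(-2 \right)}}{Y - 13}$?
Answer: $- \frac{195}{64} \approx -3.0469$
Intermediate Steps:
$s = \frac{3}{4}$ ($s = \frac{1}{4} \cdot 3 = \frac{3}{4} \approx 0.75$)
$r{\left(f \right)} = - \frac{f}{4}$
$O{\left(z \right)} = - \frac{15}{16}$ ($O{\left(z \right)} = \left(- \frac{1}{4}\right) 5 \cdot \frac{3}{4} = \left(- \frac{5}{4}\right) \frac{3}{4} = - \frac{15}{16}$)
$U{\left(Y \right)} = \frac{- \frac{15}{16} + Y}{-13 + Y}$ ($U{\left(Y \right)} = \frac{Y - \frac{15}{16}}{Y - 13} = \frac{- \frac{15}{16} + Y}{-13 + Y}$)
$U{\left(5 \right)} 6 = \frac{- \frac{15}{16} + 5}{-13 + 5} \cdot 6 = \frac{1}{-8} \cdot \frac{65}{16} \cdot 6 = \left(- \frac{1}{8}\right) \frac{65}{16} \cdot 6 = \left(- \frac{65}{128}\right) 6 = - \frac{195}{64}$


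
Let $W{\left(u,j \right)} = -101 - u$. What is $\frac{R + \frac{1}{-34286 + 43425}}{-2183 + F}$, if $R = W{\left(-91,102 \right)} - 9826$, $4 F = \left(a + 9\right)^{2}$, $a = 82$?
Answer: $\frac{359564812}{4121689} \approx 87.237$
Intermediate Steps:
$F = \frac{8281}{4}$ ($F = \frac{\left(82 + 9\right)^{2}}{4} = \frac{91^{2}}{4} = \frac{1}{4} \cdot 8281 = \frac{8281}{4} \approx 2070.3$)
$R = -9836$ ($R = \left(-101 - -91\right) - 9826 = \left(-101 + 91\right) - 9826 = -10 - 9826 = -9836$)
$\frac{R + \frac{1}{-34286 + 43425}}{-2183 + F} = \frac{-9836 + \frac{1}{-34286 + 43425}}{-2183 + \frac{8281}{4}} = \frac{-9836 + \frac{1}{9139}}{- \frac{451}{4}} = \left(-9836 + \frac{1}{9139}\right) \left(- \frac{4}{451}\right) = \left(- \frac{89891203}{9139}\right) \left(- \frac{4}{451}\right) = \frac{359564812}{4121689}$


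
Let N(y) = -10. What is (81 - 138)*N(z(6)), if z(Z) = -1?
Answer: 570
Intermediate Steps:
(81 - 138)*N(z(6)) = (81 - 138)*(-10) = -57*(-10) = 570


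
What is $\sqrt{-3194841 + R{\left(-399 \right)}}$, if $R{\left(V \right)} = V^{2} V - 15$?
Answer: $9 i \sqrt{823655} \approx 8168.0 i$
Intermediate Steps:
$R{\left(V \right)} = -15 + V^{3}$ ($R{\left(V \right)} = V^{3} - 15 = -15 + V^{3}$)
$\sqrt{-3194841 + R{\left(-399 \right)}} = \sqrt{-3194841 + \left(-15 + \left(-399\right)^{3}\right)} = \sqrt{-3194841 - 63521214} = \sqrt{-66716055} = 9 i \sqrt{823655}$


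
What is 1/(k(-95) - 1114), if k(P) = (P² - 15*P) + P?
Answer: 1/9241 ≈ 0.00010821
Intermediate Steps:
k(P) = P² - 14*P
1/(k(-95) - 1114) = 1/(-95*(-14 - 95) - 1114) = 1/(-95*(-109) - 1114) = 1/(10355 - 1114) = 1/9241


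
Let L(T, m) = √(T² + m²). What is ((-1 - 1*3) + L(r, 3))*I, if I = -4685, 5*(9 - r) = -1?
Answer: 18740 - 937*√2341 ≈ -26596.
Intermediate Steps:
r = 46/5 (r = 9 - ⅕*(-1) = 9 + ⅕ = 46/5 ≈ 9.2000)
((-1 - 1*3) + L(r, 3))*I = ((-1 - 1*3) + √((46/5)² + 3²))*(-4685) = ((-1 - 3) + √(2116/25 + 9))*(-4685) = (-4 + √(2341/25))*(-4685) = (-4 + √2341/5)*(-4685) = 18740 - 937*√2341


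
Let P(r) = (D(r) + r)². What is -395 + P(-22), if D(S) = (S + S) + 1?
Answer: 3830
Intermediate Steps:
D(S) = 1 + 2*S (D(S) = 2*S + 1 = 1 + 2*S)
P(r) = (1 + 3*r)² (P(r) = ((1 + 2*r) + r)² = (1 + 3*r)²)
-395 + P(-22) = -395 + (1 + 3*(-22))² = -395 + (1 - 66)² = -395 + (-65)² = -395 + 4225 = 3830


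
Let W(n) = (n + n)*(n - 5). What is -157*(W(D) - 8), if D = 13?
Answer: -31400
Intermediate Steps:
W(n) = 2*n*(-5 + n) (W(n) = (2*n)*(-5 + n) = 2*n*(-5 + n))
-157*(W(D) - 8) = -157*(2*13*(-5 + 13) - 8) = -157*(2*13*8 - 8) = -157*(208 - 8) = -157*200 = -31400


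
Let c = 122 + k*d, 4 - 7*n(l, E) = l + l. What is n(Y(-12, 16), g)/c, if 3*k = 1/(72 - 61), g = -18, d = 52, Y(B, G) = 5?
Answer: -99/14273 ≈ -0.0069362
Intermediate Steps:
k = 1/33 (k = 1/(3*(72 - 61)) = (⅓)/11 = (⅓)*(1/11) = 1/33 ≈ 0.030303)
n(l, E) = 4/7 - 2*l/7 (n(l, E) = 4/7 - (l + l)/7 = 4/7 - 2*l/7)
c = 4078/33 (c = 122 + (1/33)*52 = 122 + 52/33 = 4078/33 ≈ 123.58)
n(Y(-12, 16), g)/c = (4/7 - 2/7*5)/(4078/33) = (4/7 - 10/7)*(33/4078) = -6/7*33/4078 = -99/14273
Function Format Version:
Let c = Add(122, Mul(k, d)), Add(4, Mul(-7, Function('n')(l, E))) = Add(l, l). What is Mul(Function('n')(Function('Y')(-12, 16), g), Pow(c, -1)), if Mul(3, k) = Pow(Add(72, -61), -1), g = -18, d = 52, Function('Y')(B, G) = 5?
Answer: Rational(-99, 14273) ≈ -0.0069362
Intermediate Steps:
k = Rational(1, 33) (k = Mul(Rational(1, 3), Pow(Add(72, -61), -1)) = Mul(Rational(1, 3), Pow(11, -1)) = Mul(Rational(1, 3), Rational(1, 11)) = Rational(1, 33) ≈ 0.030303)
Function('n')(l, E) = Add(Rational(4, 7), Mul(Rational(-2, 7), l)) (Function('n')(l, E) = Add(Rational(4, 7), Mul(Rational(-1, 7), Add(l, l))) = Add(Rational(4, 7), Mul(Rational(-1, 7), Mul(2, l))) = Add(Rational(4, 7), Mul(Rational(-2, 7), l)))
c = Rational(4078, 33) (c = Add(122, Mul(Rational(1, 33), 52)) = Add(122, Rational(52, 33)) = Rational(4078, 33) ≈ 123.58)
Mul(Function('n')(Function('Y')(-12, 16), g), Pow(c, -1)) = Mul(Add(Rational(4, 7), Mul(Rational(-2, 7), 5)), Pow(Rational(4078, 33), -1)) = Mul(Add(Rational(4, 7), Rational(-10, 7)), Rational(33, 4078)) = Mul(Rational(-6, 7), Rational(33, 4078)) = Rational(-99, 14273)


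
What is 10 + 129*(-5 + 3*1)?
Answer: -248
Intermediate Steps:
10 + 129*(-5 + 3*1) = 10 + 129*(-5 + 3) = 10 + 129*(-2) = 10 - 258 = -248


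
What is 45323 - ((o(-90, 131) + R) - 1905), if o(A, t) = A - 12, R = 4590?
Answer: 42740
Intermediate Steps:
o(A, t) = -12 + A
45323 - ((o(-90, 131) + R) - 1905) = 45323 - (((-12 - 90) + 4590) - 1905) = 45323 - ((-102 + 4590) - 1905) = 45323 - (4488 - 1905) = 45323 - 1*2583 = 45323 - 2583 = 42740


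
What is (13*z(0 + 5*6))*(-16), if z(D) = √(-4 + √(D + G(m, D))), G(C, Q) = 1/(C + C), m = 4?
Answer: -104*√(-16 + √482) ≈ -253.78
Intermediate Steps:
G(C, Q) = 1/(2*C)
z(D) = √(-4 + √(⅛ + D)) (z(D) = √(-4 + √(D + (½)/4)) = √(-4 + √(D + (½)*(¼))) = √(-4 + √(D + ⅛)) = √(-4 + √(⅛ + D)))
(13*z(0 + 5*6))*(-16) = (13*(√(-16 + √2*√(1 + 8*(0 + 5*6)))/2))*(-16) = (13*(√(-16 + √2*√(1 + 8*(0 + 30)))/2))*(-16) = (13*(√(-16 + √2*√(1 + 8*30))/2))*(-16) = (13*(√(-16 + √2*√(1 + 240))/2))*(-16) = (13*(√(-16 + √2*√241)/2))*(-16) = (13*(√(-16 + √482)/2))*(-16) = (13*√(-16 + √482)/2)*(-16) = -104*√(-16 + √482)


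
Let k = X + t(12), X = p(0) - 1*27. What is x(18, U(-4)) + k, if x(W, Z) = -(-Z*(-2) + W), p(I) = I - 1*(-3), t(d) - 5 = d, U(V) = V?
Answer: -17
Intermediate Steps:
t(d) = 5 + d
p(I) = 3 + I (p(I) = I + 3 = 3 + I)
X = -24 (X = (3 + 0) - 1*27 = 3 - 27 = -24)
x(W, Z) = -W - 2*Z (x(W, Z) = -(-(-2)*Z + W) = -(2*Z + W) = -(W + 2*Z) = -W - 2*Z)
k = -7 (k = -24 + (5 + 12) = -24 + 17 = -7)
x(18, U(-4)) + k = (-1*18 - 2*(-4)) - 7 = (-18 + 8) - 7 = -10 - 7 = -17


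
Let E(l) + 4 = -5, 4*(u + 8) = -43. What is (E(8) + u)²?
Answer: 12321/16 ≈ 770.06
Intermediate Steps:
u = -75/4 (u = -8 + (¼)*(-43) = -8 - 43/4 = -75/4 ≈ -18.750)
E(l) = -9 (E(l) = -4 - 5 = -9)
(E(8) + u)² = (-9 - 75/4)² = (-111/4)² = 12321/16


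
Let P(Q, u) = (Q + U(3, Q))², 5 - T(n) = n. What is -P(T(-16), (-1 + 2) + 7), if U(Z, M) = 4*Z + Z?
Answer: -1296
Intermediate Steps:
T(n) = 5 - n
U(Z, M) = 5*Z
P(Q, u) = (15 + Q)² (P(Q, u) = (Q + 5*3)² = (Q + 15)² = (15 + Q)²)
-P(T(-16), (-1 + 2) + 7) = -(15 + (5 - 1*(-16)))² = -(15 + (5 + 16))² = -(15 + 21)² = -1*36² = -1*1296 = -1296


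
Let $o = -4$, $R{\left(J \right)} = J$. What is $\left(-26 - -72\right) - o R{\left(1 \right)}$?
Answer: $184$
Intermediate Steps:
$\left(-26 - -72\right) - o R{\left(1 \right)} = \left(-26 - -72\right) \left(-1\right) \left(-4\right) 1 = \left(-26 + 72\right) 4 \cdot 1 = 46 \cdot 4 = 184$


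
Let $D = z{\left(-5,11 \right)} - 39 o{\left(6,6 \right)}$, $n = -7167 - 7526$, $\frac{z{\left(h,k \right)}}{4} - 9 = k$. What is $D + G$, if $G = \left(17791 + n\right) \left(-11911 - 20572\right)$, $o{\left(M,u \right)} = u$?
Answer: $-100632488$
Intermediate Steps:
$z{\left(h,k \right)} = 36 + 4 k$
$n = -14693$ ($n = -7167 - 7526 = -14693$)
$G = -100632334$ ($G = \left(17791 - 14693\right) \left(-11911 - 20572\right) = 3098 \left(-32483\right) = -100632334$)
$D = -154$ ($D = \left(36 + 4 \cdot 11\right) - 234 = \left(36 + 44\right) - 234 = 80 - 234 = -154$)
$D + G = -154 - 100632334 = -100632488$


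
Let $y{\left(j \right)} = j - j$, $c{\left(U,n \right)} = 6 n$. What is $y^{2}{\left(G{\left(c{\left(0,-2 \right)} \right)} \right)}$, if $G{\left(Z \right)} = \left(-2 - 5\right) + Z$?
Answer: $0$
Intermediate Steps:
$G{\left(Z \right)} = -7 + Z$
$y{\left(j \right)} = 0$
$y^{2}{\left(G{\left(c{\left(0,-2 \right)} \right)} \right)} = 0^{2} = 0$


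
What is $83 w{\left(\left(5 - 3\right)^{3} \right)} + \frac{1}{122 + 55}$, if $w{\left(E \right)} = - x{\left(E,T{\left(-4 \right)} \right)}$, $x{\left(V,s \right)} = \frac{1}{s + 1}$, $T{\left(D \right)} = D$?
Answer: $\frac{4898}{177} \approx 27.672$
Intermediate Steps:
$x{\left(V,s \right)} = \frac{1}{1 + s}$
$w{\left(E \right)} = \frac{1}{3}$ ($w{\left(E \right)} = - \frac{1}{1 - 4} = - \frac{1}{-3} = \left(-1\right) \left(- \frac{1}{3}\right) = \frac{1}{3}$)
$83 w{\left(\left(5 - 3\right)^{3} \right)} + \frac{1}{122 + 55} = 83 \cdot \frac{1}{3} + \frac{1}{122 + 55} = \frac{83}{3} + \frac{1}{177} = \frac{4898}{177}$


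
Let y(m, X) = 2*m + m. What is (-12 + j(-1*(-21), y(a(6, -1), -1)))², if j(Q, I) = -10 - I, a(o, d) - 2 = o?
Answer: 2116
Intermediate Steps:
a(o, d) = 2 + o
y(m, X) = 3*m
(-12 + j(-1*(-21), y(a(6, -1), -1)))² = (-12 + (-10 - 3*(2 + 6)))² = (-12 + (-10 - 3*8))² = (-12 + (-10 - 1*24))² = (-12 + (-10 - 24))² = (-12 - 34)² = (-46)² = 2116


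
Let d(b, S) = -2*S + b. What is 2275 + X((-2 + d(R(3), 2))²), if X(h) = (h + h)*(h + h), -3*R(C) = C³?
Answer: 204775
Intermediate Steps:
R(C) = -C³/3
d(b, S) = b - 2*S
X(h) = 4*h² (X(h) = (2*h)*(2*h) = 4*h²)
2275 + X((-2 + d(R(3), 2))²) = 2275 + 4*((-2 + (-⅓*3³ - 2*2))²)² = 2275 + 4*((-2 + (-⅓*27 - 4))²)² = 2275 + 4*((-2 + (-9 - 4))²)² = 2275 + 4*((-2 - 13)²)² = 2275 + 4*((-15)²)² = 2275 + 4*225² = 2275 + 4*50625 = 2275 + 202500 = 204775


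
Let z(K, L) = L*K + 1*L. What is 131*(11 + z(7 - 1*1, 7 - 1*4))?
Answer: 4192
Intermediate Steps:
z(K, L) = L + K*L (z(K, L) = K*L + L = L + K*L)
131*(11 + z(7 - 1*1, 7 - 1*4)) = 131*(11 + (7 - 1*4)*(1 + (7 - 1*1))) = 131*(11 + (7 - 4)*(1 + (7 - 1))) = 131*(11 + 3*(1 + 6)) = 131*(11 + 3*7) = 131*(11 + 21) = 131*32 = 4192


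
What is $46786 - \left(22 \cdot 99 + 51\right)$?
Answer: $44557$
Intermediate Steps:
$46786 - \left(22 \cdot 99 + 51\right) = 46786 - \left(2178 + 51\right) = 46786 - 2229 = 44557$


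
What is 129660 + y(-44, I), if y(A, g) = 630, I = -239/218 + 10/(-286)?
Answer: 130290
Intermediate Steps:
I = -35267/31174 (I = -239*1/218 + 10*(-1/286) = -239/218 - 5/143 = -35267/31174 ≈ -1.1313)
129660 + y(-44, I) = 129660 + 630 = 130290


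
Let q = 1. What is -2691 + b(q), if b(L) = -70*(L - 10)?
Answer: -2061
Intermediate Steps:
b(L) = 700 - 70*L (b(L) = -70*(-10 + L) = 700 - 70*L)
-2691 + b(q) = -2691 + (700 - 70*1) = -2691 + (700 - 70) = -2691 + 630 = -2061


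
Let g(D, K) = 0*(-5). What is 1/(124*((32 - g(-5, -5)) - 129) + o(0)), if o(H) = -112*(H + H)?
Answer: -1/12028 ≈ -8.3139e-5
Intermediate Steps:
g(D, K) = 0
o(H) = -224*H
1/(124*((32 - g(-5, -5)) - 129) + o(0)) = 1/(124*((32 - 1*0) - 129) - 224*0) = 1/(124*((32 + 0) - 129) + 0) = 1/(124*(32 - 129) + 0) = 1/(124*(-97) + 0) = 1/(-12028 + 0) = 1/(-12028) = -1/12028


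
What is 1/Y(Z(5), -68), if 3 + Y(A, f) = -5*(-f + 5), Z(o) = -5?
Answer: -1/368 ≈ -0.0027174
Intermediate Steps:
Y(A, f) = -28 + 5*f (Y(A, f) = -3 - 5*(-f + 5) = -3 - 5*(5 - f) = -3 + (-25 + 5*f) = -28 + 5*f)
1/Y(Z(5), -68) = 1/(-28 + 5*(-68)) = 1/(-28 - 340) = 1/(-368) = -1/368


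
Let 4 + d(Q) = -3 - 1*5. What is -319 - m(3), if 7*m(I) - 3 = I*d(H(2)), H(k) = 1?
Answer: -2200/7 ≈ -314.29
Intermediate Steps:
d(Q) = -12 (d(Q) = -4 + (-3 - 1*5) = -4 + (-3 - 5) = -4 - 8 = -12)
m(I) = 3/7 - 12*I/7 (m(I) = 3/7 + (I*(-12))/7 = 3/7 + (-12*I)/7 = 3/7 - 12*I/7)
-319 - m(3) = -319 - (3/7 - 12/7*3) = -319 - (3/7 - 36/7) = -319 - 1*(-33/7) = -319 + 33/7 = -2200/7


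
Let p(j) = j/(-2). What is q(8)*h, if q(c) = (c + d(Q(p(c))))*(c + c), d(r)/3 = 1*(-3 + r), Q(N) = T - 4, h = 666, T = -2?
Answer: -202464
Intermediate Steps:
p(j) = -j/2 (p(j) = j*(-½) = -j/2)
Q(N) = -6 (Q(N) = -2 - 4 = -6)
d(r) = -9 + 3*r (d(r) = 3*(1*(-3 + r)) = 3*(-3 + r) = -9 + 3*r)
q(c) = 2*c*(-27 + c) (q(c) = (c + (-9 + 3*(-6)))*(c + c) = (c + (-9 - 18))*(2*c) = (c - 27)*(2*c) = (-27 + c)*(2*c) = 2*c*(-27 + c))
q(8)*h = (2*8*(-27 + 8))*666 = (2*8*(-19))*666 = -304*666 = -202464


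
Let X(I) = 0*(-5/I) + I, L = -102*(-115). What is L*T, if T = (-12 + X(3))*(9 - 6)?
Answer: -316710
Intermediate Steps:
L = 11730
X(I) = I (X(I) = 0 + I = I)
T = -27 (T = (-12 + 3)*(9 - 6) = -9*3 = -27)
L*T = 11730*(-27) = -316710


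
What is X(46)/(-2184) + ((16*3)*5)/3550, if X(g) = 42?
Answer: 893/18460 ≈ 0.048375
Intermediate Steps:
X(46)/(-2184) + ((16*3)*5)/3550 = 42/(-2184) + ((16*3)*5)/3550 = 42*(-1/2184) + (48*5)*(1/3550) = -1/52 + 240*(1/3550) = -1/52 + 24/355 = 893/18460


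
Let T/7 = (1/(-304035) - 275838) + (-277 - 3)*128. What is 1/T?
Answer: -304035/663327145117 ≈ -4.5835e-7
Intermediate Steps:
T = -663327145117/304035 (T = 7*((1/(-304035) - 275838) + (-277 - 3)*128) = 7*((-1/304035 - 275838) - 280*128) = 7*(-83864406331/304035 - 35840) = 7*(-94761020731/304035) = -663327145117/304035 ≈ -2.1817e+6)
1/T = 1/(-663327145117/304035) = -304035/663327145117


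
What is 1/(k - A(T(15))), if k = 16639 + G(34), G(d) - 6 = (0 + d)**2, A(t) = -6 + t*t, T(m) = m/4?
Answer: 16/284687 ≈ 5.6202e-5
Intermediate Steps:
T(m) = m/4 (T(m) = m*(1/4) = m/4)
A(t) = -6 + t**2
G(d) = 6 + d**2 (G(d) = 6 + (0 + d)**2 = 6 + d**2)
k = 17801 (k = 16639 + (6 + 34**2) = 16639 + (6 + 1156) = 16639 + 1162 = 17801)
1/(k - A(T(15))) = 1/(17801 - (-6 + ((1/4)*15)**2)) = 1/(17801 - (-6 + (15/4)**2)) = 1/(17801 - (-6 + 225/16)) = 1/(17801 - 1*129/16) = 1/(17801 - 129/16) = 1/(284687/16) = 16/284687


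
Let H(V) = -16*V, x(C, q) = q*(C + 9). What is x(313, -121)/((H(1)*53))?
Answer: 19481/424 ≈ 45.946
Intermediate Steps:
x(C, q) = q*(9 + C)
x(313, -121)/((H(1)*53)) = (-121*(9 + 313))/((-16*1*53)) = (-121*322)/((-16*53)) = -38962/(-848) = -38962*(-1/848) = 19481/424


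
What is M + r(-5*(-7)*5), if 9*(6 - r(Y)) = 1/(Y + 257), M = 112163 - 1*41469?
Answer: 274881599/3888 ≈ 70700.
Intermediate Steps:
M = 70694 (M = 112163 - 41469 = 70694)
r(Y) = 6 - 1/(9*(257 + Y)) (r(Y) = 6 - 1/(9*(Y + 257)) = 6 - 1/(9*(257 + Y)))
M + r(-5*(-7)*5) = 70694 + (13877 + 54*(-5*(-7)*5))/(9*(257 - 5*(-7)*5)) = 70694 + (13877 + 54*(35*5))/(9*(257 + 35*5)) = 70694 + (13877 + 54*175)/(9*(257 + 175)) = 70694 + (⅑)*(13877 + 9450)/432 = 70694 + (⅑)*(1/432)*23327 = 70694 + 23327/3888 = 274881599/3888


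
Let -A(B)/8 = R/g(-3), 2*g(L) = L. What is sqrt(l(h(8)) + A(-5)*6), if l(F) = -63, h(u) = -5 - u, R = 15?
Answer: sqrt(417) ≈ 20.421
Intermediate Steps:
g(L) = L/2
A(B) = 80 (A(B) = -120/((1/2)*(-3)) = -120/(-3/2) = -120*(-2)/3 = -8*(-10) = 80)
sqrt(l(h(8)) + A(-5)*6) = sqrt(-63 + 80*6) = sqrt(-63 + 480) = sqrt(417)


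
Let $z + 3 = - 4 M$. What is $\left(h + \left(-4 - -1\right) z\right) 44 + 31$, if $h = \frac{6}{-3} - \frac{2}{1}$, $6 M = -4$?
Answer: $-101$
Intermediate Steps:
$M = - \frac{2}{3}$ ($M = \frac{1}{6} \left(-4\right) = - \frac{2}{3} \approx -0.66667$)
$h = -4$ ($h = 6 \left(- \frac{1}{3}\right) - 2 = -2 - 2 = -4$)
$z = - \frac{1}{3}$ ($z = -3 - - \frac{8}{3} = -3 + \frac{8}{3} = - \frac{1}{3} \approx -0.33333$)
$\left(h + \left(-4 - -1\right) z\right) 44 + 31 = \left(-4 + \left(-4 - -1\right) \left(- \frac{1}{3}\right)\right) 44 + 31 = \left(-4 + \left(-4 + 1\right) \left(- \frac{1}{3}\right)\right) 44 + 31 = \left(-4 - -1\right) 44 + 31 = \left(-4 + 1\right) 44 + 31 = \left(-3\right) 44 + 31 = -132 + 31 = -101$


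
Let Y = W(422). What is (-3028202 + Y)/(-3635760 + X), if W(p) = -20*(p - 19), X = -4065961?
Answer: 3036262/7701721 ≈ 0.39423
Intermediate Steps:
W(p) = 380 - 20*p (W(p) = -20*(-19 + p) = 380 - 20*p)
Y = -8060 (Y = 380 - 20*422 = 380 - 8440 = -8060)
(-3028202 + Y)/(-3635760 + X) = (-3028202 - 8060)/(-3635760 - 4065961) = -3036262/(-7701721) = -3036262*(-1/7701721) = 3036262/7701721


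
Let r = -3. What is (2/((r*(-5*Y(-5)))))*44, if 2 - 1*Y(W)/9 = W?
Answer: 88/945 ≈ 0.093122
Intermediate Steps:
Y(W) = 18 - 9*W
(2/((r*(-5*Y(-5)))))*44 = (2/((-(-15)*(18 - 9*(-5)))))*44 = (2/((-(-15)*(18 + 45))))*44 = (2/((-(-15)*63)))*44 = (2/((-3*(-315))))*44 = (2/945)*44 = 88/945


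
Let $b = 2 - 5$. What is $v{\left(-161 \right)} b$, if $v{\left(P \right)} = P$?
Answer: $483$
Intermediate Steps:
$b = -3$ ($b = 2 - 5 = -3$)
$v{\left(-161 \right)} b = \left(-161\right) \left(-3\right) = 483$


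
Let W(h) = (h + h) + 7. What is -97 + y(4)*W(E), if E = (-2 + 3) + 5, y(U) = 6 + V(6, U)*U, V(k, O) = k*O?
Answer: 1841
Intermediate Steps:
V(k, O) = O*k
y(U) = 6 + 6*U**2 (y(U) = 6 + (U*6)*U = 6 + (6*U)*U = 6 + 6*U**2)
E = 6 (E = 1 + 5 = 6)
W(h) = 7 + 2*h (W(h) = 2*h + 7 = 7 + 2*h)
-97 + y(4)*W(E) = -97 + (6 + 6*4**2)*(7 + 2*6) = -97 + (6 + 6*16)*(7 + 12) = -97 + (6 + 96)*19 = -97 + 102*19 = -97 + 1938 = 1841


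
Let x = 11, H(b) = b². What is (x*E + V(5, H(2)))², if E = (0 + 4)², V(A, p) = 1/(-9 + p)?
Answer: 772641/25 ≈ 30906.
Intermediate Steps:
E = 16 (E = 4² = 16)
(x*E + V(5, H(2)))² = (11*16 + 1/(-9 + 2²))² = (176 + 1/(-9 + 4))² = (176 + 1/(-5))² = (176 - ⅕)² = (879/5)² = 772641/25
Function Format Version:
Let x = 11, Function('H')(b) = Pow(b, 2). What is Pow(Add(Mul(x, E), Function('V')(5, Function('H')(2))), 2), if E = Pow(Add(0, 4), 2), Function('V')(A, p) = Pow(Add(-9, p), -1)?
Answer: Rational(772641, 25) ≈ 30906.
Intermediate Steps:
E = 16 (E = Pow(4, 2) = 16)
Pow(Add(Mul(x, E), Function('V')(5, Function('H')(2))), 2) = Pow(Add(Mul(11, 16), Pow(Add(-9, Pow(2, 2)), -1)), 2) = Pow(Add(176, Pow(Add(-9, 4), -1)), 2) = Pow(Add(176, Pow(-5, -1)), 2) = Pow(Add(176, Rational(-1, 5)), 2) = Pow(Rational(879, 5), 2) = Rational(772641, 25)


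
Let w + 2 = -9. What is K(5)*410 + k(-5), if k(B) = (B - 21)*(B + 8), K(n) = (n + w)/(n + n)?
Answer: -324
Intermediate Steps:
w = -11 (w = -2 - 9 = -11)
K(n) = (-11 + n)/(2*n) (K(n) = (n - 11)/(n + n) = (-11 + n)/((2*n)) = (-11 + n)*(1/(2*n)) = (-11 + n)/(2*n))
k(B) = (-21 + B)*(8 + B)
K(5)*410 + k(-5) = ((½)*(-11 + 5)/5)*410 + (-168 + (-5)² - 13*(-5)) = ((½)*(⅕)*(-6))*410 + (-168 + 25 + 65) = -⅗*410 - 78 = -246 - 78 = -324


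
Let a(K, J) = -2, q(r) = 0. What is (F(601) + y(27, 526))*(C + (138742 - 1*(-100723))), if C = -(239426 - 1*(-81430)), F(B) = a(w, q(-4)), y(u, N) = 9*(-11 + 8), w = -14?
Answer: 2360339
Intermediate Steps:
y(u, N) = -27 (y(u, N) = 9*(-3) = -27)
F(B) = -2
C = -320856 (C = -(239426 + 81430) = -1*320856 = -320856)
(F(601) + y(27, 526))*(C + (138742 - 1*(-100723))) = (-2 - 27)*(-320856 + (138742 - 1*(-100723))) = -29*(-320856 + (138742 + 100723)) = -29*(-320856 + 239465) = -29*(-81391) = 2360339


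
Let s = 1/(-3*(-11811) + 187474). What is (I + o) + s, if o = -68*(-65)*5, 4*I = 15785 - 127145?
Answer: -1279486179/222907 ≈ -5740.0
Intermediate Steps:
I = -27840 (I = (15785 - 127145)/4 = (¼)*(-111360) = -27840)
o = 22100 (o = 4420*5 = 22100)
s = 1/222907 (s = 1/(35433 + 187474) = 1/222907 ≈ 4.4862e-6)
(I + o) + s = (-27840 + 22100) + 1/222907 = -5740 + 1/222907 = -1279486179/222907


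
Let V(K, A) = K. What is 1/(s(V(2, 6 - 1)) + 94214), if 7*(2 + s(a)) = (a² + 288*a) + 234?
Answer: 7/660298 ≈ 1.0601e-5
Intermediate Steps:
s(a) = 220/7 + a²/7 + 288*a/7 (s(a) = -2 + ((a² + 288*a) + 234)/7 = -2 + (234 + a² + 288*a)/7 = -2 + (234/7 + a²/7 + 288*a/7) = 220/7 + a²/7 + 288*a/7)
1/(s(V(2, 6 - 1)) + 94214) = 1/((220/7 + (⅐)*2² + (288/7)*2) + 94214) = 1/((220/7 + (⅐)*4 + 576/7) + 94214) = 1/((220/7 + 4/7 + 576/7) + 94214) = 1/(800/7 + 94214) = 1/(660298/7) = 7/660298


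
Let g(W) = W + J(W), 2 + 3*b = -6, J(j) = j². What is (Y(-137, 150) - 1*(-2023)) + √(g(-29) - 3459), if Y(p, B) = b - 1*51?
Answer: 5908/3 + I*√2647 ≈ 1969.3 + 51.449*I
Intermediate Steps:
b = -8/3 (b = -⅔ + (⅓)*(-6) = -⅔ - 2 = -8/3 ≈ -2.6667)
g(W) = W + W²
Y(p, B) = -161/3 (Y(p, B) = -8/3 - 1*51 = -8/3 - 51 = -161/3)
(Y(-137, 150) - 1*(-2023)) + √(g(-29) - 3459) = (-161/3 - 1*(-2023)) + √(-29*(1 - 29) - 3459) = (-161/3 + 2023) + √(-29*(-28) - 3459) = 5908/3 + √(812 - 3459) = 5908/3 + √(-2647) = 5908/3 + I*√2647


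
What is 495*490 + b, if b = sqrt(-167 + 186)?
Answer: 242550 + sqrt(19) ≈ 2.4255e+5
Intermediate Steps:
b = sqrt(19) ≈ 4.3589
495*490 + b = 495*490 + sqrt(19) = 242550 + sqrt(19)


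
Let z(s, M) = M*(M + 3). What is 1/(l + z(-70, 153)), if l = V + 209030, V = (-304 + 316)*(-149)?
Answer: 1/231110 ≈ 4.3269e-6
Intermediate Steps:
V = -1788 (V = 12*(-149) = -1788)
z(s, M) = M*(3 + M)
l = 207242 (l = -1788 + 209030 = 207242)
1/(l + z(-70, 153)) = 1/(207242 + 153*(3 + 153)) = 1/(207242 + 153*156) = 1/(207242 + 23868) = 1/231110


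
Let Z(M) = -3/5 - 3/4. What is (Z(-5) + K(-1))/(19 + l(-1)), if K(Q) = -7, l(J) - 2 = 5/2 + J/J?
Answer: -167/490 ≈ -0.34082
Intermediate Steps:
l(J) = 11/2 (l(J) = 2 + (5/2 + J/J) = 2 + (5*(½) + 1) = 2 + (5/2 + 1) = 2 + 7/2 = 11/2)
Z(M) = -27/20 (Z(M) = -3*⅕ - 3*¼ = -⅗ - ¾ = -27/20)
(Z(-5) + K(-1))/(19 + l(-1)) = (-27/20 - 7)/(19 + 11/2) = -167/(20*49/2) = -167/20*2/49 = -167/490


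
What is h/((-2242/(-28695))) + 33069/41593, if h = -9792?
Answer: -5843393446611/46625753 ≈ -1.2533e+5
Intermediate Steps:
h/((-2242/(-28695))) + 33069/41593 = -9792/((-2242/(-28695))) + 33069/41593 = -9792/((-2242*(-1/28695))) + 33069*(1/41593) = -9792/2242/28695 + 33069/41593 = -9792*28695/2242 + 33069/41593 = -140490720/1121 + 33069/41593 = -5843393446611/46625753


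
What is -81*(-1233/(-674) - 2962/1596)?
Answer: 96255/44821 ≈ 2.1475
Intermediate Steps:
-81*(-1233/(-674) - 2962/1596) = -81*(-1233*(-1/674) - 2962*1/1596) = -81*(1233/674 - 1481/798) = -81*(-3565/134463) = 96255/44821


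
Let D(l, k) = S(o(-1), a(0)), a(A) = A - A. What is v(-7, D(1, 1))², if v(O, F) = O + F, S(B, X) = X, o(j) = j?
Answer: 49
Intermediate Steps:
a(A) = 0
D(l, k) = 0
v(O, F) = F + O
v(-7, D(1, 1))² = (0 - 7)² = (-7)² = 49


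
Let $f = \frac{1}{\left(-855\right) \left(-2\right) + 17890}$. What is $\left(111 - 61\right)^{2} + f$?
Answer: $\frac{49000001}{19600} \approx 2500.0$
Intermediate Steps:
$f = \frac{1}{19600}$ ($f = \frac{1}{1710 + 17890} = \frac{1}{19600} \approx 5.102 \cdot 10^{-5}$)
$\left(111 - 61\right)^{2} + f = \left(111 - 61\right)^{2} + \frac{1}{19600} = 50^{2} + \frac{1}{19600} = 2500 + \frac{1}{19600} = \frac{49000001}{19600}$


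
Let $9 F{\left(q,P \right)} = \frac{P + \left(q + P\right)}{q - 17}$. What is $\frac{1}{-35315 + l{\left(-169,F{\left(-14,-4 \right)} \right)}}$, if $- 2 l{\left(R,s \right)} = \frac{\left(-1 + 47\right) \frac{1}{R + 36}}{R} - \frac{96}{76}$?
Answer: $- \frac{22477}{793761082} \approx -2.8317 \cdot 10^{-5}$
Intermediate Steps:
$F{\left(q,P \right)} = \frac{q + 2 P}{9 \left(-17 + q\right)}$ ($F{\left(q,P \right)} = \frac{\left(P + \left(q + P\right)\right) \frac{1}{q - 17}}{9} = \frac{\left(P + \left(P + q\right)\right) \frac{1}{-17 + q}}{9} = \frac{\left(q + 2 P\right) \frac{1}{-17 + q}}{9} = \frac{\frac{1}{-17 + q} \left(q + 2 P\right)}{9} = \frac{q + 2 P}{9 \left(-17 + q\right)}$)
$l{\left(R,s \right)} = \frac{12}{19} - \frac{23}{R \left(36 + R\right)}$ ($l{\left(R,s \right)} = - \frac{\frac{\left(-1 + 47\right) \frac{1}{R + 36}}{R} - \frac{96}{76}}{2} = - \frac{\frac{46 \frac{1}{36 + R}}{R} - \frac{24}{19}}{2} = - \frac{\frac{46}{R \left(36 + R\right)} - \frac{24}{19}}{2} = - \frac{- \frac{24}{19} + \frac{46}{R \left(36 + R\right)}}{2} = \frac{12}{19} - \frac{23}{R \left(36 + R\right)}$)
$\frac{1}{-35315 + l{\left(-169,F{\left(-14,-4 \right)} \right)}} = \frac{1}{-35315 + \frac{-437 + 12 \left(-169\right)^{2} + 432 \left(-169\right)}{19 \left(-169\right) \left(36 - 169\right)}} = \frac{1}{-35315 + \frac{1}{19} \left(- \frac{1}{169}\right) \frac{1}{-133} \left(-437 + 12 \cdot 28561 - 73008\right)} = \frac{1}{-35315 + \frac{1}{19} \left(- \frac{1}{169}\right) \left(- \frac{1}{133}\right) \left(-437 + 342732 - 73008\right)} = \frac{1}{-35315 + \frac{1}{19} \left(- \frac{1}{169}\right) \left(- \frac{1}{133}\right) 269287} = \frac{1}{-35315 + \frac{14173}{22477}} = \frac{1}{- \frac{793761082}{22477}} = - \frac{22477}{793761082}$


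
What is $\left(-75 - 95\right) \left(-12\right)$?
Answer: $2040$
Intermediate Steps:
$\left(-75 - 95\right) \left(-12\right) = \left(-170\right) \left(-12\right) = 2040$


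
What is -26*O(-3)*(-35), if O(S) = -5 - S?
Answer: -1820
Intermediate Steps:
-26*O(-3)*(-35) = -26*(-5 - 1*(-3))*(-35) = -26*(-5 + 3)*(-35) = -26*(-2)*(-35) = 52*(-35) = -1820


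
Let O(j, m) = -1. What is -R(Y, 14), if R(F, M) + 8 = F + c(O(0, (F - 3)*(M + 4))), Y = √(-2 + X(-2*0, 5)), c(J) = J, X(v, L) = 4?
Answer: 9 - √2 ≈ 7.5858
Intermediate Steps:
Y = √2 (Y = √(-2 + 4) = √2 ≈ 1.4142)
R(F, M) = -9 + F (R(F, M) = -8 + (F - 1) = -8 + (-1 + F) = -9 + F)
-R(Y, 14) = -(-9 + √2) = 9 - √2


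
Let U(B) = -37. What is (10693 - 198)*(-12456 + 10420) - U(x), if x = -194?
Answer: -21367783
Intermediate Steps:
(10693 - 198)*(-12456 + 10420) - U(x) = (10693 - 198)*(-12456 + 10420) - 1*(-37) = 10495*(-2036) + 37 = -21367820 + 37 = -21367783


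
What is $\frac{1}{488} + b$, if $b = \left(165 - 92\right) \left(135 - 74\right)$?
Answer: $\frac{2173065}{488} \approx 4453.0$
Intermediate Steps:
$b = 4453$ ($b = 73 \cdot 61 = 4453$)
$\frac{1}{488} + b = \frac{1}{488} + 4453 = \frac{2173065}{488}$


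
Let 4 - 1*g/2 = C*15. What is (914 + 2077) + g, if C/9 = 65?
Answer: -14551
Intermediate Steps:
C = 585 (C = 9*65 = 585)
g = -17542 (g = 8 - 1170*15 = 8 - 2*8775 = 8 - 17550 = -17542)
(914 + 2077) + g = (914 + 2077) - 17542 = 2991 - 17542 = -14551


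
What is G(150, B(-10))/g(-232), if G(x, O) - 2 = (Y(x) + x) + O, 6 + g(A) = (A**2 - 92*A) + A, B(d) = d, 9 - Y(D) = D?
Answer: 1/74930 ≈ 1.3346e-5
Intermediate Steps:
Y(D) = 9 - D
g(A) = -6 + A**2 - 91*A (g(A) = -6 + ((A**2 - 92*A) + A) = -6 + (A**2 - 91*A) = -6 + A**2 - 91*A)
G(x, O) = 11 + O (G(x, O) = 2 + (((9 - x) + x) + O) = 2 + (9 + O) = 11 + O)
G(150, B(-10))/g(-232) = (11 - 10)/(-6 + (-232)**2 - 91*(-232)) = 1/(-6 + 53824 + 21112) = 1/74930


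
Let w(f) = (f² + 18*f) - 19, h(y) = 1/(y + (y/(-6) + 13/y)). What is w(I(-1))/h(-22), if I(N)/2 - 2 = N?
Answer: -8743/22 ≈ -397.41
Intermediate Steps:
I(N) = 4 + 2*N
h(y) = 1/(13/y + 5*y/6) (h(y) = 1/(y + (y*(-⅙) + 13/y)) = 1/(y + (-y/6 + 13/y)) = 1/(y + (13/y - y/6)) = 1/(13/y + 5*y/6))
w(f) = -19 + f² + 18*f
w(I(-1))/h(-22) = (-19 + (4 + 2*(-1))² + 18*(4 + 2*(-1)))/((6*(-22)/(78 + 5*(-22)²))) = (-19 + (4 - 2)² + 18*(4 - 2))/((6*(-22)/(78 + 5*484))) = (-19 + 2² + 18*2)/((6*(-22)/(78 + 2420))) = (-19 + 4 + 36)/((6*(-22)/2498)) = 21/((6*(-22)*(1/2498))) = 21/(-66/1249) = 21*(-1249/66) = -8743/22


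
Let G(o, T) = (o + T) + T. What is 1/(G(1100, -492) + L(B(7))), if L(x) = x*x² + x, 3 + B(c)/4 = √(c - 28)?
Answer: -I/(-10472*I + 388*√21) ≈ 9.2817e-5 - 1.5759e-5*I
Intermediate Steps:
G(o, T) = o + 2*T (G(o, T) = (T + o) + T = o + 2*T)
B(c) = -12 + 4*√(-28 + c) (B(c) = -12 + 4*√(c - 28) = -12 + 4*√(-28 + c))
L(x) = x + x³ (L(x) = x³ + x = x + x³)
1/(G(1100, -492) + L(B(7))) = 1/((1100 + 2*(-492)) + ((-12 + 4*√(-28 + 7)) + (-12 + 4*√(-28 + 7))³)) = 1/((1100 - 984) + ((-12 + 4*√(-21)) + (-12 + 4*√(-21))³)) = 1/(116 + ((-12 + 4*(I*√21)) + (-12 + 4*(I*√21))³)) = 1/(116 + ((-12 + 4*I*√21) + (-12 + 4*I*√21)³)) = 1/(116 + (-12 + (-12 + 4*I*√21)³ + 4*I*√21)) = 1/(104 + (-12 + 4*I*√21)³ + 4*I*√21)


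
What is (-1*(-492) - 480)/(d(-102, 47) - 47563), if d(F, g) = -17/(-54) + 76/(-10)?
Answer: -3240/12843977 ≈ -0.00025226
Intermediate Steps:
d(F, g) = -1967/270 (d(F, g) = -17*(-1/54) + 76*(-⅒) = 17/54 - 38/5 = -1967/270)
(-1*(-492) - 480)/(d(-102, 47) - 47563) = (-1*(-492) - 480)/(-1967/270 - 47563) = (492 - 480)/(-12843977/270) = 12*(-270/12843977) = -3240/12843977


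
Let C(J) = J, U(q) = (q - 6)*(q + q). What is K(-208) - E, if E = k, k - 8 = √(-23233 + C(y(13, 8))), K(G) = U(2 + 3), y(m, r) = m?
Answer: -18 - 6*I*√645 ≈ -18.0 - 152.38*I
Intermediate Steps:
U(q) = 2*q*(-6 + q) (U(q) = (-6 + q)*(2*q) = 2*q*(-6 + q))
K(G) = -10 (K(G) = 2*(2 + 3)*(-6 + (2 + 3)) = 2*5*(-6 + 5) = 2*5*(-1) = -10)
k = 8 + 6*I*√645 (k = 8 + √(-23233 + 13) = 8 + √(-23220) = 8 + 6*I*√645 ≈ 8.0 + 152.38*I)
E = 8 + 6*I*√645 ≈ 8.0 + 152.38*I
K(-208) - E = -10 - (8 + 6*I*√645) = -10 + (-8 - 6*I*√645) = -18 - 6*I*√645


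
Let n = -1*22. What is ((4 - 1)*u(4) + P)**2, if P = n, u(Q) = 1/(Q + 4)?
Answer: 29929/64 ≈ 467.64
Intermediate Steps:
u(Q) = 1/(4 + Q)
n = -22
P = -22
((4 - 1)*u(4) + P)**2 = ((4 - 1)/(4 + 4) - 22)**2 = (3/8 - 22)**2 = (-173/8)**2 = 29929/64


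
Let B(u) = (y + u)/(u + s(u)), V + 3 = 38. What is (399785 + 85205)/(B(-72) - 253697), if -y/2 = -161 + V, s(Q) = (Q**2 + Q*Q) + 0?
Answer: -138707140/72557337 ≈ -1.9117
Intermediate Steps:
V = 35 (V = -3 + 38 = 35)
s(Q) = 2*Q**2 (s(Q) = (Q**2 + Q**2) + 0 = 2*Q**2 + 0 = 2*Q**2)
y = 252 (y = -2*(-161 + 35) = -2*(-126) = 252)
B(u) = (252 + u)/(u + 2*u**2)
(399785 + 85205)/(B(-72) - 253697) = (399785 + 85205)/((252 - 72)/((-72)*(1 + 2*(-72))) - 253697) = 484990/(-1/72*180/(1 - 144) - 253697) = 484990/(-1/72*180/(-143) - 253697) = 484990/(-1/72*(-1/143)*180 - 253697) = 484990/(5/286 - 253697) = 484990/(-72557337/286) = 484990*(-286/72557337) = -138707140/72557337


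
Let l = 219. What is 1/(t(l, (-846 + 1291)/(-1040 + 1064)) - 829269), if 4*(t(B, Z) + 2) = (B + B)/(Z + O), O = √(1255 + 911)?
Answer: -870396547621/721795585234571567 - 1198368*√6/721795585234571567 ≈ -1.2059e-6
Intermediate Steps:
O = 19*√6 (O = √2166 = 19*√6 ≈ 46.540)
t(B, Z) = -2 + B/(2*(Z + 19*√6)) (t(B, Z) = -2 + ((B + B)/(Z + 19*√6))/4 = -2 + ((2*B)/(Z + 19*√6))/4 = -2 + (2*B/(Z + 19*√6))/4 = -2 + B/(2*(Z + 19*√6)))
1/(t(l, (-846 + 1291)/(-1040 + 1064)) - 829269) = 1/((219 - 76*√6 - 4*(-846 + 1291)/(-1040 + 1064))/(2*((-846 + 1291)/(-1040 + 1064) + 19*√6)) - 829269) = 1/((219 - 76*√6 - 1780/24)/(2*(445/24 + 19*√6)) - 829269) = 1/((219 - 76*√6 - 1780/24)/(2*(445*(1/24) + 19*√6)) - 829269) = 1/((219 - 76*√6 - 4*445/24)/(2*(445/24 + 19*√6)) - 829269) = 1/((219 - 76*√6 - 445/6)/(2*(445/24 + 19*√6)) - 829269) = 1/((869/6 - 76*√6)/(2*(445/24 + 19*√6)) - 829269) = 1/(-829269 + (869/6 - 76*√6)/(2*(445/24 + 19*√6)))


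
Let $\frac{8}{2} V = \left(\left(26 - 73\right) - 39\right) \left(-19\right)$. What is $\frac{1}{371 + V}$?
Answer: $\frac{2}{1559} \approx 0.0012829$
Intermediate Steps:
$V = \frac{817}{2}$ ($V = \frac{\left(\left(26 - 73\right) - 39\right) \left(-19\right)}{4} = \frac{\left(-47 - 39\right) \left(-19\right)}{4} = \frac{\left(-86\right) \left(-19\right)}{4} = \frac{1}{4} \cdot 1634 = \frac{817}{2} \approx 408.5$)
$\frac{1}{371 + V} = \frac{1}{371 + \frac{817}{2}} = \frac{1}{\frac{1559}{2}} = \frac{2}{1559}$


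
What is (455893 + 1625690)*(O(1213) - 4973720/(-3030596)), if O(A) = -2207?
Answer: -94002483097467/20477 ≈ -4.5906e+9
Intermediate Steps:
(455893 + 1625690)*(O(1213) - 4973720/(-3030596)) = (455893 + 1625690)*(-2207 - 4973720/(-3030596)) = 2081583*(-2207 - 4973720*(-1/3030596)) = 2081583*(-2207 + 1243430/757649) = 2081583*(-1670887913/757649) = -94002483097467/20477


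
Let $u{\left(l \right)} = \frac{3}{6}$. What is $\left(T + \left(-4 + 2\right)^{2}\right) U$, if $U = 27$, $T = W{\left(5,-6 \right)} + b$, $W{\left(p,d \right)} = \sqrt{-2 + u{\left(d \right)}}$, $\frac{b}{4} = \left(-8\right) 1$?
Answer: $-756 + \frac{27 i \sqrt{6}}{2} \approx -756.0 + 33.068 i$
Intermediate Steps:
$b = -32$ ($b = 4 \left(\left(-8\right) 1\right) = 4 \left(-8\right) = -32$)
$u{\left(l \right)} = \frac{1}{2}$ ($u{\left(l \right)} = 3 \cdot \frac{1}{6} = \frac{1}{2}$)
$W{\left(p,d \right)} = \frac{i \sqrt{6}}{2}$ ($W{\left(p,d \right)} = \sqrt{-2 + \frac{1}{2}} = \sqrt{- \frac{3}{2}} = \frac{i \sqrt{6}}{2}$)
$T = -32 + \frac{i \sqrt{6}}{2}$ ($T = \frac{i \sqrt{6}}{2} - 32 = -32 + \frac{i \sqrt{6}}{2} \approx -32.0 + 1.2247 i$)
$\left(T + \left(-4 + 2\right)^{2}\right) U = \left(\left(-32 + \frac{i \sqrt{6}}{2}\right) + \left(-4 + 2\right)^{2}\right) 27 = \left(\left(-32 + \frac{i \sqrt{6}}{2}\right) + \left(-2\right)^{2}\right) 27 = \left(\left(-32 + \frac{i \sqrt{6}}{2}\right) + 4\right) 27 = \left(-28 + \frac{i \sqrt{6}}{2}\right) 27 = -756 + \frac{27 i \sqrt{6}}{2}$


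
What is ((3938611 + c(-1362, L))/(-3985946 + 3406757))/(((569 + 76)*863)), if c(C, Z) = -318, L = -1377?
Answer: -3938293/322396869015 ≈ -1.2216e-5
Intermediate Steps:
((3938611 + c(-1362, L))/(-3985946 + 3406757))/(((569 + 76)*863)) = ((3938611 - 318)/(-3985946 + 3406757))/(((569 + 76)*863)) = (3938293/(-579189))/((645*863)) = (3938293*(-1/579189))/556635 = -3938293/579189*1/556635 = -3938293/322396869015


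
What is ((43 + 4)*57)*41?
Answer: 109839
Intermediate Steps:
((43 + 4)*57)*41 = (47*57)*41 = 2679*41 = 109839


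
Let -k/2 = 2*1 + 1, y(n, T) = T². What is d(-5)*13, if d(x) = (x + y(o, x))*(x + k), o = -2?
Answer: -2860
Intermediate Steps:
k = -6 (k = -2*(2*1 + 1) = -2*(2 + 1) = -2*3 = -6)
d(x) = (-6 + x)*(x + x²) (d(x) = (x + x²)*(x - 6) = (x + x²)*(-6 + x) = (-6 + x)*(x + x²))
d(-5)*13 = -5*(-6 + (-5)² - 5*(-5))*13 = -5*(-6 + 25 + 25)*13 = -5*44*13 = -220*13 = -2860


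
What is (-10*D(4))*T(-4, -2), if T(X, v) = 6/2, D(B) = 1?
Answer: -30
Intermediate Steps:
T(X, v) = 3 (T(X, v) = 6*(½) = 3)
(-10*D(4))*T(-4, -2) = -10*1*3 = -10*3 = -30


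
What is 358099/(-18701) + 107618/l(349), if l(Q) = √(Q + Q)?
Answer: -358099/18701 + 53809*√698/349 ≈ 4054.3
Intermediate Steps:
l(Q) = √2*√Q (l(Q) = √(2*Q) = √2*√Q)
358099/(-18701) + 107618/l(349) = 358099/(-18701) + 107618/((√2*√349)) = 358099*(-1/18701) + 107618/(√698) = -358099/18701 + 107618*(√698/698) = -358099/18701 + 53809*√698/349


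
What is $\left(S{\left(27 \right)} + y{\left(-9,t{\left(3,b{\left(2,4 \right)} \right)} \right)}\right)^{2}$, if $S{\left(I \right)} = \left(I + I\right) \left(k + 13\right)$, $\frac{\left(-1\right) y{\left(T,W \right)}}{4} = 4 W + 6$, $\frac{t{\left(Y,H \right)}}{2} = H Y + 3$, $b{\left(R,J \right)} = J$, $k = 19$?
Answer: $1498176$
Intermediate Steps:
$t{\left(Y,H \right)} = 6 + 2 H Y$ ($t{\left(Y,H \right)} = 2 \left(H Y + 3\right) = 2 \left(3 + H Y\right) = 6 + 2 H Y$)
$y{\left(T,W \right)} = -24 - 16 W$ ($y{\left(T,W \right)} = - 4 \left(4 W + 6\right) = - 4 \left(6 + 4 W\right) = -24 - 16 W$)
$S{\left(I \right)} = 64 I$ ($S{\left(I \right)} = \left(I + I\right) \left(19 + 13\right) = 2 I 32 = 64 I$)
$\left(S{\left(27 \right)} + y{\left(-9,t{\left(3,b{\left(2,4 \right)} \right)} \right)}\right)^{2} = \left(64 \cdot 27 - \left(24 + 16 \left(6 + 2 \cdot 4 \cdot 3\right)\right)\right)^{2} = \left(1728 - \left(24 + 16 \left(6 + 24\right)\right)\right)^{2} = \left(1728 - 504\right)^{2} = 1224^{2} = 1498176$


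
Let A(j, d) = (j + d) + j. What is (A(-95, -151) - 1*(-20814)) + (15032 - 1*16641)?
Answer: 18864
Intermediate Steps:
A(j, d) = d + 2*j (A(j, d) = (d + j) + j = d + 2*j)
(A(-95, -151) - 1*(-20814)) + (15032 - 1*16641) = ((-151 + 2*(-95)) - 1*(-20814)) + (15032 - 1*16641) = ((-151 - 190) + 20814) + (15032 - 16641) = (-341 + 20814) - 1609 = 20473 - 1609 = 18864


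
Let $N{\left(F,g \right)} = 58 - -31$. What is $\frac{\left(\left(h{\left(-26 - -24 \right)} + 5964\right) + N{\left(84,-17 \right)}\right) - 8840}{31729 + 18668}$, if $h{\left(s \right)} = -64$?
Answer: $- \frac{2851}{50397} \approx -0.056571$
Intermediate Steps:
$N{\left(F,g \right)} = 89$ ($N{\left(F,g \right)} = 58 + 31 = 89$)
$\frac{\left(\left(h{\left(-26 - -24 \right)} + 5964\right) + N{\left(84,-17 \right)}\right) - 8840}{31729 + 18668} = \frac{\left(\left(-64 + 5964\right) + 89\right) - 8840}{31729 + 18668} = \frac{\left(5900 + 89\right) - 8840}{50397} = \left(5989 - 8840\right) \frac{1}{50397} = \left(-2851\right) \frac{1}{50397} = - \frac{2851}{50397}$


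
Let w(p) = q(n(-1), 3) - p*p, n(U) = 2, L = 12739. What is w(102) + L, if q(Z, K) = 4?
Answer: 2339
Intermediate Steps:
w(p) = 4 - p² (w(p) = 4 - p*p = 4 - p²)
w(102) + L = (4 - 1*102²) + 12739 = (4 - 1*10404) + 12739 = (4 - 10404) + 12739 = -10400 + 12739 = 2339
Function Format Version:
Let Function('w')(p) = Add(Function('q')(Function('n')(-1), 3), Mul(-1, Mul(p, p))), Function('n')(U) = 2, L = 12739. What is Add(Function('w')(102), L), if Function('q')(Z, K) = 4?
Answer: 2339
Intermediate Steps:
Function('w')(p) = Add(4, Mul(-1, Pow(p, 2))) (Function('w')(p) = Add(4, Mul(-1, Mul(p, p))) = Add(4, Mul(-1, Pow(p, 2))))
Add(Function('w')(102), L) = Add(Add(4, Mul(-1, Pow(102, 2))), 12739) = Add(Add(4, Mul(-1, 10404)), 12739) = Add(Add(4, -10404), 12739) = Add(-10400, 12739) = 2339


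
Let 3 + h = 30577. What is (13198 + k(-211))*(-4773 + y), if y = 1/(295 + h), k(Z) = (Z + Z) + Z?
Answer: -1851298652840/30869 ≈ -5.9973e+7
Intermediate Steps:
h = 30574 (h = -3 + 30577 = 30574)
k(Z) = 3*Z (k(Z) = 2*Z + Z = 3*Z)
y = 1/30869 (y = 1/(295 + 30574) = 1/30869 ≈ 3.2395e-5)
(13198 + k(-211))*(-4773 + y) = (13198 + 3*(-211))*(-4773 + 1/30869) = (13198 - 633)*(-147337736/30869) = 12565*(-147337736/30869) = -1851298652840/30869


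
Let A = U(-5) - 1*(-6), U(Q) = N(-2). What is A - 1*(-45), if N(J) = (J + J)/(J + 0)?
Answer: 53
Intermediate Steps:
N(J) = 2 (N(J) = (2*J)/J = 2)
U(Q) = 2
A = 8 (A = 2 - 1*(-6) = 2 + 6 = 8)
A - 1*(-45) = 8 - 1*(-45) = 8 + 45 = 53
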